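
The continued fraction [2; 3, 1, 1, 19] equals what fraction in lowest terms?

Fold from the inside: start with 19/1.
  1 + 1/19 = 20/19
  1 + 19/20 = 39/20
  3 + 20/39 = 137/39
  2 + 39/137 = 313/137

313/137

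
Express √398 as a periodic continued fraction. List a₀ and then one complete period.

[19; 1, 18, 1, 38]

a₀ = ⌊√398⌋ = 19.
With m₀=0, d₀=1 and mₖ₊₁ = dₖaₖ − mₖ, dₖ₊₁ = (n − mₖ₊₁²)/dₖ, aₖ₊₁ = ⌊(a₀+mₖ₊₁)/dₖ₊₁⌋:
  k=1: m=19, d=37, a=1
  k=2: m=18, d=2, a=18
  k=3: m=18, d=37, a=1
  k=4: m=19, d=1, a=38
d=1 and a=2a₀=38 at k=4, so the next step gives (m, d) = (19, 37) again — its k=1 value — and the period has length 4.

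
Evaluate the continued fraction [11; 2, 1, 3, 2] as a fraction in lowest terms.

284/25

Using pₖ = aₖpₖ₋₁ + pₖ₋₂ and qₖ = aₖqₖ₋₁ + qₖ₋₂:
  k=0: a=11, p=11, q=1
  k=1: a=2, p=23, q=2
  k=2: a=1, p=34, q=3
  k=3: a=3, p=125, q=11
  k=4: a=2, p=284, q=25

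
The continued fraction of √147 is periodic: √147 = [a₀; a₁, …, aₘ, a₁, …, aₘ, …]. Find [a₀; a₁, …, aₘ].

a₀ = ⌊√147⌋ = 12.
With m₀=0, d₀=1 and mₖ₊₁ = dₖaₖ − mₖ, dₖ₊₁ = (n − mₖ₊₁²)/dₖ, aₖ₊₁ = ⌊(a₀+mₖ₊₁)/dₖ₊₁⌋:
  k=1: m=12, d=3, a=8
  k=2: m=12, d=1, a=24
d=1 and a=2a₀=24 at k=2, so the next step gives (m, d) = (12, 3) again — its k=1 value — and the period has length 2.

[12; 8, 24]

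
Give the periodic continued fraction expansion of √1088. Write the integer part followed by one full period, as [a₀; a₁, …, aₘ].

[32; 1, 64]

a₀ = ⌊√1088⌋ = 32.
With m₀=0, d₀=1 and mₖ₊₁ = dₖaₖ − mₖ, dₖ₊₁ = (n − mₖ₊₁²)/dₖ, aₖ₊₁ = ⌊(a₀+mₖ₊₁)/dₖ₊₁⌋:
  k=1: m=32, d=64, a=1
  k=2: m=32, d=1, a=64
d=1 and a=2a₀=64 at k=2, so the next step gives (m, d) = (32, 64) again — its k=1 value — and the period has length 2.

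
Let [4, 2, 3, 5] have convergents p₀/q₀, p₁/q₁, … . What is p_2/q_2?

31/7

Using pₖ = aₖpₖ₋₁ + pₖ₋₂, qₖ = aₖqₖ₋₁ + qₖ₋₂ (with p₋₁=1, p₋₂=0, q₋₁=0, q₋₂=1):
  k=0: a=4, p=4, q=1
  k=1: a=2, p=9, q=2
  k=2: a=3, p=31, q=7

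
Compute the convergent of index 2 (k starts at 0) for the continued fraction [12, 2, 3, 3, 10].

87/7

Using pₖ = aₖpₖ₋₁ + pₖ₋₂, qₖ = aₖqₖ₋₁ + qₖ₋₂ (with p₋₁=1, p₋₂=0, q₋₁=0, q₋₂=1):
  k=0: a=12, p=12, q=1
  k=1: a=2, p=25, q=2
  k=2: a=3, p=87, q=7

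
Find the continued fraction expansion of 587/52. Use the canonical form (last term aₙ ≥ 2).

587 = 11*52 + 15
52 = 3*15 + 7
15 = 2*7 + 1
7 = 7*1 + 0  (stop)
So 587/52 = [11; 3, 2, 7].

[11; 3, 2, 7]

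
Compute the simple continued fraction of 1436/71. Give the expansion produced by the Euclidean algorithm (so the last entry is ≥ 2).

[20; 4, 2, 3, 2]

1436 = 20·71 + 16
71 = 4·16 + 7
16 = 2·7 + 2
7 = 3·2 + 1
2 = 2·1 + 0  (stop)
So 1436/71 = [20; 4, 2, 3, 2].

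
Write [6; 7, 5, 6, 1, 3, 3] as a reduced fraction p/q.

Fold from the inside: start with 3/1.
  3 + 1/3 = 10/3
  1 + 3/10 = 13/10
  6 + 10/13 = 88/13
  5 + 13/88 = 453/88
  7 + 88/453 = 3259/453
  6 + 453/3259 = 20007/3259

20007/3259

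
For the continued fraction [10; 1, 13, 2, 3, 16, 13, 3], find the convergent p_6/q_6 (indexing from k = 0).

Using pₖ = aₖpₖ₋₁ + pₖ₋₂, qₖ = aₖqₖ₋₁ + qₖ₋₂ (with p₋₁=1, p₋₂=0, q₋₁=0, q₋₂=1):
  k=0: a=10, p=10, q=1
  k=1: a=1, p=11, q=1
  k=2: a=13, p=153, q=14
  k=3: a=2, p=317, q=29
  k=4: a=3, p=1104, q=101
  k=5: a=16, p=17981, q=1645
  k=6: a=13, p=234857, q=21486

234857/21486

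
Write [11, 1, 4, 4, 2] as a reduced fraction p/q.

555/47

Using pₖ = aₖpₖ₋₁ + pₖ₋₂ and qₖ = aₖqₖ₋₁ + qₖ₋₂:
  k=0: a=11, p=11, q=1
  k=1: a=1, p=12, q=1
  k=2: a=4, p=59, q=5
  k=3: a=4, p=248, q=21
  k=4: a=2, p=555, q=47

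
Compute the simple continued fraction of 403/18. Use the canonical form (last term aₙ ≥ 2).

[22; 2, 1, 1, 3]

403 = 22*18 + 7
18 = 2*7 + 4
7 = 1*4 + 3
4 = 1*3 + 1
3 = 3*1 + 0  (stop)
So 403/18 = [22; 2, 1, 1, 3].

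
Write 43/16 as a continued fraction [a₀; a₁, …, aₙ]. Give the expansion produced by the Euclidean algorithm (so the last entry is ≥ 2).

[2; 1, 2, 5]

43 = 2×16 + 11
16 = 1×11 + 5
11 = 2×5 + 1
5 = 5×1 + 0  (stop)
So 43/16 = [2; 1, 2, 5].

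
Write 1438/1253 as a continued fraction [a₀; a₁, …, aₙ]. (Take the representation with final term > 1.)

1438 = 1·1253 + 185
1253 = 6·185 + 143
185 = 1·143 + 42
143 = 3·42 + 17
42 = 2·17 + 8
17 = 2·8 + 1
8 = 8·1 + 0  (stop)
So 1438/1253 = [1; 6, 1, 3, 2, 2, 8].

[1; 6, 1, 3, 2, 2, 8]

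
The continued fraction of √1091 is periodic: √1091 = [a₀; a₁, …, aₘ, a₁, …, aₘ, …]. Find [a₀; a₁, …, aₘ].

[33; 33, 66]

a₀ = ⌊√1091⌋ = 33.
With m₀=0, d₀=1 and mₖ₊₁ = dₖaₖ − mₖ, dₖ₊₁ = (n − mₖ₊₁²)/dₖ, aₖ₊₁ = ⌊(a₀+mₖ₊₁)/dₖ₊₁⌋:
  k=1: m=33, d=2, a=33
  k=2: m=33, d=1, a=66
d=1 and a=2a₀=66 at k=2, so the next step gives (m, d) = (33, 2) again — its k=1 value — and the period has length 2.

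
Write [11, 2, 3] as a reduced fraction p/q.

Fold from the inside: start with 3/1.
  2 + 1/3 = 7/3
  11 + 3/7 = 80/7

80/7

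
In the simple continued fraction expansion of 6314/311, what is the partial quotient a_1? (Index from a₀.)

6314 = 20·311 + 94   →  a_0 = 20
311 = 3·94 + 29   →  a_1 = 3

3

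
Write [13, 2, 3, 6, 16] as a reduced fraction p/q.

9550/711

Fold from the inside: start with 16/1.
  6 + 1/16 = 97/16
  3 + 16/97 = 307/97
  2 + 97/307 = 711/307
  13 + 307/711 = 9550/711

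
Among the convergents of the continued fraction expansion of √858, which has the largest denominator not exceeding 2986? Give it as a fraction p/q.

√858 = [29; 3, 2, 3, 58, …] (period length 4).
Convergents:
  p_0/q_0 = 29/1
  p_1/q_1 = 88/3
  p_2/q_2 = 205/7
  p_3/q_3 = 703/24
  p_4/q_4 = 40979/1399
  p_5/q_5 = 123640/4221
q_4 = 1399 ≤ 2986 < 4221 = q_5, so the answer is 40979/1399.

40979/1399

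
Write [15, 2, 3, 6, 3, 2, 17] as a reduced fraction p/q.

Fold from the inside: start with 17/1.
  2 + 1/17 = 35/17
  3 + 17/35 = 122/35
  6 + 35/122 = 767/122
  3 + 122/767 = 2423/767
  2 + 767/2423 = 5613/2423
  15 + 2423/5613 = 86618/5613

86618/5613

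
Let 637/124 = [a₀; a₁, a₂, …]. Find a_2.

637 = 5·124 + 17   →  a_0 = 5
124 = 7·17 + 5   →  a_1 = 7
17 = 3·5 + 2   →  a_2 = 3

3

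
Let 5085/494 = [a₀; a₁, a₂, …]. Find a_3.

5085 = 10·494 + 145   →  a_0 = 10
494 = 3·145 + 59   →  a_1 = 3
145 = 2·59 + 27   →  a_2 = 2
59 = 2·27 + 5   →  a_3 = 2

2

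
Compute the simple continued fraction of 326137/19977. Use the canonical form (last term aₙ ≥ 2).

326137 = 16·19977 + 6505
19977 = 3·6505 + 462
6505 = 14·462 + 37
462 = 12·37 + 18
37 = 2·18 + 1
18 = 18·1 + 0  (stop)
So 326137/19977 = [16; 3, 14, 12, 2, 18].

[16; 3, 14, 12, 2, 18]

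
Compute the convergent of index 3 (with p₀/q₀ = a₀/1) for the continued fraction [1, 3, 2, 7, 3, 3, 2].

67/52

Using pₖ = aₖpₖ₋₁ + pₖ₋₂, qₖ = aₖqₖ₋₁ + qₖ₋₂ (with p₋₁=1, p₋₂=0, q₋₁=0, q₋₂=1):
  k=0: a=1, p=1, q=1
  k=1: a=3, p=4, q=3
  k=2: a=2, p=9, q=7
  k=3: a=7, p=67, q=52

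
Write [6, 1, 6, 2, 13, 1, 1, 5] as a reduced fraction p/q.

15875/2312

Using pₖ = aₖpₖ₋₁ + pₖ₋₂ and qₖ = aₖqₖ₋₁ + qₖ₋₂:
  k=0: a=6, p=6, q=1
  k=1: a=1, p=7, q=1
  k=2: a=6, p=48, q=7
  k=3: a=2, p=103, q=15
  k=4: a=13, p=1387, q=202
  k=5: a=1, p=1490, q=217
  k=6: a=1, p=2877, q=419
  k=7: a=5, p=15875, q=2312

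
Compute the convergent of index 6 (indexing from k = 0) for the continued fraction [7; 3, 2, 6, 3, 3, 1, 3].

4468/613

Using pₖ = aₖpₖ₋₁ + pₖ₋₂, qₖ = aₖqₖ₋₁ + qₖ₋₂ (with p₋₁=1, p₋₂=0, q₋₁=0, q₋₂=1):
  k=0: a=7, p=7, q=1
  k=1: a=3, p=22, q=3
  k=2: a=2, p=51, q=7
  k=3: a=6, p=328, q=45
  k=4: a=3, p=1035, q=142
  k=5: a=3, p=3433, q=471
  k=6: a=1, p=4468, q=613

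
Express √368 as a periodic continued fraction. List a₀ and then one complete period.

[19; 5, 2, 5, 38]

a₀ = ⌊√368⌋ = 19.
With m₀=0, d₀=1 and mₖ₊₁ = dₖaₖ − mₖ, dₖ₊₁ = (n − mₖ₊₁²)/dₖ, aₖ₊₁ = ⌊(a₀+mₖ₊₁)/dₖ₊₁⌋:
  k=1: m=19, d=7, a=5
  k=2: m=16, d=16, a=2
  k=3: m=16, d=7, a=5
  k=4: m=19, d=1, a=38
d=1 and a=2a₀=38 at k=4, so the next step gives (m, d) = (19, 7) again — its k=1 value — and the period has length 4.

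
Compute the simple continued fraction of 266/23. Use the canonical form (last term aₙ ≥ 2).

[11; 1, 1, 3, 3]

266 = 11·23 + 13
23 = 1·13 + 10
13 = 1·10 + 3
10 = 3·3 + 1
3 = 3·1 + 0  (stop)
So 266/23 = [11; 1, 1, 3, 3].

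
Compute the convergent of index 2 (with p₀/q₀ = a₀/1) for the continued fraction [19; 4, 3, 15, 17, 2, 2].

250/13

Using pₖ = aₖpₖ₋₁ + pₖ₋₂, qₖ = aₖqₖ₋₁ + qₖ₋₂ (with p₋₁=1, p₋₂=0, q₋₁=0, q₋₂=1):
  k=0: a=19, p=19, q=1
  k=1: a=4, p=77, q=4
  k=2: a=3, p=250, q=13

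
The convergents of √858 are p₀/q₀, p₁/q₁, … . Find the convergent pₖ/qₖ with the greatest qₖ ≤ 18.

205/7

√858 = [29; 3, 2, 3, 58, …] (period length 4).
Convergents:
  p_0/q_0 = 29/1
  p_1/q_1 = 88/3
  p_2/q_2 = 205/7
  p_3/q_3 = 703/24
q_2 = 7 ≤ 18 < 24 = q_3, so the answer is 205/7.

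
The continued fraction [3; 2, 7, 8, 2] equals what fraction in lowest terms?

Fold from the inside: start with 2/1.
  8 + 1/2 = 17/2
  7 + 2/17 = 121/17
  2 + 17/121 = 259/121
  3 + 121/259 = 898/259

898/259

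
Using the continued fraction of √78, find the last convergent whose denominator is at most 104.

892/101

√78 = [8; 1, 4, 1, 16, …] (period length 4).
Convergents:
  p_0/q_0 = 8/1
  p_1/q_1 = 9/1
  p_2/q_2 = 44/5
  p_3/q_3 = 53/6
  p_4/q_4 = 892/101
  p_5/q_5 = 945/107
q_4 = 101 ≤ 104 < 107 = q_5, so the answer is 892/101.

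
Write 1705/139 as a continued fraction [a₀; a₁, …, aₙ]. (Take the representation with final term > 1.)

1705 = 12×139 + 37
139 = 3×37 + 28
37 = 1×28 + 9
28 = 3×9 + 1
9 = 9×1 + 0  (stop)
So 1705/139 = [12; 3, 1, 3, 9].

[12; 3, 1, 3, 9]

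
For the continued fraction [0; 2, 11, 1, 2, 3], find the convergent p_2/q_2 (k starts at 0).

Using pₖ = aₖpₖ₋₁ + pₖ₋₂, qₖ = aₖqₖ₋₁ + qₖ₋₂ (with p₋₁=1, p₋₂=0, q₋₁=0, q₋₂=1):
  k=0: a=0, p=0, q=1
  k=1: a=2, p=1, q=2
  k=2: a=11, p=11, q=23

11/23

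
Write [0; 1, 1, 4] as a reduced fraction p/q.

Fold from the inside: start with 4/1.
  1 + 1/4 = 5/4
  1 + 4/5 = 9/5
  0 + 5/9 = 5/9

5/9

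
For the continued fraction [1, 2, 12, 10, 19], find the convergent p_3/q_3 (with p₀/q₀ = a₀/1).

373/252

Using pₖ = aₖpₖ₋₁ + pₖ₋₂, qₖ = aₖqₖ₋₁ + qₖ₋₂ (with p₋₁=1, p₋₂=0, q₋₁=0, q₋₂=1):
  k=0: a=1, p=1, q=1
  k=1: a=2, p=3, q=2
  k=2: a=12, p=37, q=25
  k=3: a=10, p=373, q=252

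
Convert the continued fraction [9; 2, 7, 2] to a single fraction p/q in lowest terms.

Using pₖ = aₖpₖ₋₁ + pₖ₋₂ and qₖ = aₖqₖ₋₁ + qₖ₋₂:
  k=0: a=9, p=9, q=1
  k=1: a=2, p=19, q=2
  k=2: a=7, p=142, q=15
  k=3: a=2, p=303, q=32

303/32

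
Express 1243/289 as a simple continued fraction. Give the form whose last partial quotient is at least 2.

1243 = 4·289 + 87
289 = 3·87 + 28
87 = 3·28 + 3
28 = 9·3 + 1
3 = 3·1 + 0  (stop)
So 1243/289 = [4; 3, 3, 9, 3].

[4; 3, 3, 9, 3]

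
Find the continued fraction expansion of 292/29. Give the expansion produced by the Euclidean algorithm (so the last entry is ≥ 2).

[10; 14, 2]

292 = 10×29 + 2
29 = 14×2 + 1
2 = 2×1 + 0  (stop)
So 292/29 = [10; 14, 2].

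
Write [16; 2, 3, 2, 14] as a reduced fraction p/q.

Fold from the inside: start with 14/1.
  2 + 1/14 = 29/14
  3 + 14/29 = 101/29
  2 + 29/101 = 231/101
  16 + 101/231 = 3797/231

3797/231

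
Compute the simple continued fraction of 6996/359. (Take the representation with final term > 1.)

6996 = 19·359 + 175
359 = 2·175 + 9
175 = 19·9 + 4
9 = 2·4 + 1
4 = 4·1 + 0  (stop)
So 6996/359 = [19; 2, 19, 2, 4].

[19; 2, 19, 2, 4]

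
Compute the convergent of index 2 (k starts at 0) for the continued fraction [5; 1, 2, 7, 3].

17/3

Using pₖ = aₖpₖ₋₁ + pₖ₋₂, qₖ = aₖqₖ₋₁ + qₖ₋₂ (with p₋₁=1, p₋₂=0, q₋₁=0, q₋₂=1):
  k=0: a=5, p=5, q=1
  k=1: a=1, p=6, q=1
  k=2: a=2, p=17, q=3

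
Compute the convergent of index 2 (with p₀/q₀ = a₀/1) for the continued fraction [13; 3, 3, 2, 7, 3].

133/10

Using pₖ = aₖpₖ₋₁ + pₖ₋₂, qₖ = aₖqₖ₋₁ + qₖ₋₂ (with p₋₁=1, p₋₂=0, q₋₁=0, q₋₂=1):
  k=0: a=13, p=13, q=1
  k=1: a=3, p=40, q=3
  k=2: a=3, p=133, q=10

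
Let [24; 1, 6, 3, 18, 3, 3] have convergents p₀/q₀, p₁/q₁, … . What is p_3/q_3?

547/22

Using pₖ = aₖpₖ₋₁ + pₖ₋₂, qₖ = aₖqₖ₋₁ + qₖ₋₂ (with p₋₁=1, p₋₂=0, q₋₁=0, q₋₂=1):
  k=0: a=24, p=24, q=1
  k=1: a=1, p=25, q=1
  k=2: a=6, p=174, q=7
  k=3: a=3, p=547, q=22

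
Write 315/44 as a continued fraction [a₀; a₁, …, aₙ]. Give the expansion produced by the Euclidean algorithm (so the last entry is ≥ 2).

[7; 6, 3, 2]

315 = 7×44 + 7
44 = 6×7 + 2
7 = 3×2 + 1
2 = 2×1 + 0  (stop)
So 315/44 = [7; 6, 3, 2].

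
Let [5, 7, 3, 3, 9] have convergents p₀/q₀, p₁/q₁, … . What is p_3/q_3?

375/73

Using pₖ = aₖpₖ₋₁ + pₖ₋₂, qₖ = aₖqₖ₋₁ + qₖ₋₂ (with p₋₁=1, p₋₂=0, q₋₁=0, q₋₂=1):
  k=0: a=5, p=5, q=1
  k=1: a=7, p=36, q=7
  k=2: a=3, p=113, q=22
  k=3: a=3, p=375, q=73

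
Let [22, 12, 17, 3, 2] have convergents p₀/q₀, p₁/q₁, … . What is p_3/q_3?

Using pₖ = aₖpₖ₋₁ + pₖ₋₂, qₖ = aₖqₖ₋₁ + qₖ₋₂ (with p₋₁=1, p₋₂=0, q₋₁=0, q₋₂=1):
  k=0: a=22, p=22, q=1
  k=1: a=12, p=265, q=12
  k=2: a=17, p=4527, q=205
  k=3: a=3, p=13846, q=627

13846/627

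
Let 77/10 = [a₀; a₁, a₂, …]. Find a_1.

77 = 7·10 + 7   →  a_0 = 7
10 = 1·7 + 3   →  a_1 = 1

1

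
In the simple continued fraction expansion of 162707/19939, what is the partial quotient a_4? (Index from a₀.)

162707 = 8·19939 + 3195   →  a_0 = 8
19939 = 6·3195 + 769   →  a_1 = 6
3195 = 4·769 + 119   →  a_2 = 4
769 = 6·119 + 55   →  a_3 = 6
119 = 2·55 + 9   →  a_4 = 2

2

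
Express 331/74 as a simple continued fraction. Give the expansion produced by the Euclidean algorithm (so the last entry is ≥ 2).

[4; 2, 8, 1, 3]

331 = 4*74 + 35
74 = 2*35 + 4
35 = 8*4 + 3
4 = 1*3 + 1
3 = 3*1 + 0  (stop)
So 331/74 = [4; 2, 8, 1, 3].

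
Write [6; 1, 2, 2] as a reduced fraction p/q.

47/7

Using pₖ = aₖpₖ₋₁ + pₖ₋₂ and qₖ = aₖqₖ₋₁ + qₖ₋₂:
  k=0: a=6, p=6, q=1
  k=1: a=1, p=7, q=1
  k=2: a=2, p=20, q=3
  k=3: a=2, p=47, q=7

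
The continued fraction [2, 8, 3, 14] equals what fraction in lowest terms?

759/358

Fold from the inside: start with 14/1.
  3 + 1/14 = 43/14
  8 + 14/43 = 358/43
  2 + 43/358 = 759/358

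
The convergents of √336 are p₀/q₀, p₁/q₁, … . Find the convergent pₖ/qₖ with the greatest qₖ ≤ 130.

1998/109

√336 = [18; 3, 36, …] (period length 2).
Convergents:
  p_0/q_0 = 18/1
  p_1/q_1 = 55/3
  p_2/q_2 = 1998/109
  p_3/q_3 = 6049/330
q_2 = 109 ≤ 130 < 330 = q_3, so the answer is 1998/109.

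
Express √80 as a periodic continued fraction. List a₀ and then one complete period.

[8; 1, 16]

a₀ = ⌊√80⌋ = 8.
With m₀=0, d₀=1 and mₖ₊₁ = dₖaₖ − mₖ, dₖ₊₁ = (n − mₖ₊₁²)/dₖ, aₖ₊₁ = ⌊(a₀+mₖ₊₁)/dₖ₊₁⌋:
  k=1: m=8, d=16, a=1
  k=2: m=8, d=1, a=16
d=1 and a=2a₀=16 at k=2, so the next step gives (m, d) = (8, 16) again — its k=1 value — and the period has length 2.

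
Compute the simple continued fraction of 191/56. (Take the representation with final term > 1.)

191 = 3×56 + 23
56 = 2×23 + 10
23 = 2×10 + 3
10 = 3×3 + 1
3 = 3×1 + 0  (stop)
So 191/56 = [3; 2, 2, 3, 3].

[3; 2, 2, 3, 3]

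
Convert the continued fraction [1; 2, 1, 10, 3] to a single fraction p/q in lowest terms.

133/99

Using pₖ = aₖpₖ₋₁ + pₖ₋₂ and qₖ = aₖqₖ₋₁ + qₖ₋₂:
  k=0: a=1, p=1, q=1
  k=1: a=2, p=3, q=2
  k=2: a=1, p=4, q=3
  k=3: a=10, p=43, q=32
  k=4: a=3, p=133, q=99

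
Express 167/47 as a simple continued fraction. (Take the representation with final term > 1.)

[3; 1, 1, 4, 5]

167 = 3×47 + 26
47 = 1×26 + 21
26 = 1×21 + 5
21 = 4×5 + 1
5 = 5×1 + 0  (stop)
So 167/47 = [3; 1, 1, 4, 5].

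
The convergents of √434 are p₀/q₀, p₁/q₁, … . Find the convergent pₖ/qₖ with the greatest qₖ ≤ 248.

√434 = [20; 1, 4, 1, 40, …] (period length 4).
Convergents:
  p_0/q_0 = 20/1
  p_1/q_1 = 21/1
  p_2/q_2 = 104/5
  p_3/q_3 = 125/6
  p_4/q_4 = 5104/245
  p_5/q_5 = 5229/251
q_4 = 245 ≤ 248 < 251 = q_5, so the answer is 5104/245.

5104/245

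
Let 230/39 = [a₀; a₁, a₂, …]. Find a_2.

230 = 5·39 + 35   →  a_0 = 5
39 = 1·35 + 4   →  a_1 = 1
35 = 8·4 + 3   →  a_2 = 8

8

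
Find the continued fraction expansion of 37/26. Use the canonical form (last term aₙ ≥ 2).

[1; 2, 2, 1, 3]

37 = 1*26 + 11
26 = 2*11 + 4
11 = 2*4 + 3
4 = 1*3 + 1
3 = 3*1 + 0  (stop)
So 37/26 = [1; 2, 2, 1, 3].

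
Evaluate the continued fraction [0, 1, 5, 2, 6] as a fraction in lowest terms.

Fold from the inside: start with 6/1.
  2 + 1/6 = 13/6
  5 + 6/13 = 71/13
  1 + 13/71 = 84/71
  0 + 71/84 = 71/84

71/84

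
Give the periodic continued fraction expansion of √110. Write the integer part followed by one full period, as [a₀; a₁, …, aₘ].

a₀ = ⌊√110⌋ = 10.

[10; 2, 20]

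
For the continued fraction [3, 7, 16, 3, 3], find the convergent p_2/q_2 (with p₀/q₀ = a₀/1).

355/113

Using pₖ = aₖpₖ₋₁ + pₖ₋₂, qₖ = aₖqₖ₋₁ + qₖ₋₂ (with p₋₁=1, p₋₂=0, q₋₁=0, q₋₂=1):
  k=0: a=3, p=3, q=1
  k=1: a=7, p=22, q=7
  k=2: a=16, p=355, q=113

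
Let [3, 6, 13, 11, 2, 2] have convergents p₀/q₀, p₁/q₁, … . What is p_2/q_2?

250/79

Using pₖ = aₖpₖ₋₁ + pₖ₋₂, qₖ = aₖqₖ₋₁ + qₖ₋₂ (with p₋₁=1, p₋₂=0, q₋₁=0, q₋₂=1):
  k=0: a=3, p=3, q=1
  k=1: a=6, p=19, q=6
  k=2: a=13, p=250, q=79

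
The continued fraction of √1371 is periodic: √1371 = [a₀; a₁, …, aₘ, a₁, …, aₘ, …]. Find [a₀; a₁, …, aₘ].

[37; 37, 74]

a₀ = ⌊√1371⌋ = 37.
With m₀=0, d₀=1 and mₖ₊₁ = dₖaₖ − mₖ, dₖ₊₁ = (n − mₖ₊₁²)/dₖ, aₖ₊₁ = ⌊(a₀+mₖ₊₁)/dₖ₊₁⌋:
  k=1: m=37, d=2, a=37
  k=2: m=37, d=1, a=74
d=1 and a=2a₀=74 at k=2, so the next step gives (m, d) = (37, 2) again — its k=1 value — and the period has length 2.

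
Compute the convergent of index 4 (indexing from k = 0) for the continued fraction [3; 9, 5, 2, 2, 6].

771/248

Using pₖ = aₖpₖ₋₁ + pₖ₋₂, qₖ = aₖqₖ₋₁ + qₖ₋₂ (with p₋₁=1, p₋₂=0, q₋₁=0, q₋₂=1):
  k=0: a=3, p=3, q=1
  k=1: a=9, p=28, q=9
  k=2: a=5, p=143, q=46
  k=3: a=2, p=314, q=101
  k=4: a=2, p=771, q=248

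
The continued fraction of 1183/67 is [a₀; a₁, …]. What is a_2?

1

1183 = 17·67 + 44   →  a_0 = 17
67 = 1·44 + 23   →  a_1 = 1
44 = 1·23 + 21   →  a_2 = 1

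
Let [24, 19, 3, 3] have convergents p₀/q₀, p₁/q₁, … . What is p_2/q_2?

1395/58

Using pₖ = aₖpₖ₋₁ + pₖ₋₂, qₖ = aₖqₖ₋₁ + qₖ₋₂ (with p₋₁=1, p₋₂=0, q₋₁=0, q₋₂=1):
  k=0: a=24, p=24, q=1
  k=1: a=19, p=457, q=19
  k=2: a=3, p=1395, q=58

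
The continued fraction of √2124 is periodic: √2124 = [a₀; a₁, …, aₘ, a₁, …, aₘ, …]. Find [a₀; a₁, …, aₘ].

[46; 11, 1, 1, 22, 1, 1, 11, 92]

a₀ = ⌊√2124⌋ = 46.
With m₀=0, d₀=1 and mₖ₊₁ = dₖaₖ − mₖ, dₖ₊₁ = (n − mₖ₊₁²)/dₖ, aₖ₊₁ = ⌊(a₀+mₖ₊₁)/dₖ₊₁⌋:
  k=1: m=46, d=8, a=11
  k=2: m=42, d=45, a=1
  k=3: m=3, d=47, a=1
  k=4: m=44, d=4, a=22
  k=5: m=44, d=47, a=1
  k=6: m=3, d=45, a=1
  k=7: m=42, d=8, a=11
  k=8: m=46, d=1, a=92
d=1 and a=2a₀=92 at k=8, so the next step gives (m, d) = (46, 8) again — its k=1 value — and the period has length 8.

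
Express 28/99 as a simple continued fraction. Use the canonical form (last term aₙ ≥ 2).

28 = 0*99 + 28
99 = 3*28 + 15
28 = 1*15 + 13
15 = 1*13 + 2
13 = 6*2 + 1
2 = 2*1 + 0  (stop)
So 28/99 = [0; 3, 1, 1, 6, 2].

[0; 3, 1, 1, 6, 2]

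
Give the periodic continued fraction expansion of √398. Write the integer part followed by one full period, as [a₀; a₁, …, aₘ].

[19; 1, 18, 1, 38]

a₀ = ⌊√398⌋ = 19.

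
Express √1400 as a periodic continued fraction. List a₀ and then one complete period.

[37; 2, 2, 2, 74]

a₀ = ⌊√1400⌋ = 37.
With m₀=0, d₀=1 and mₖ₊₁ = dₖaₖ − mₖ, dₖ₊₁ = (n − mₖ₊₁²)/dₖ, aₖ₊₁ = ⌊(a₀+mₖ₊₁)/dₖ₊₁⌋:
  k=1: m=37, d=31, a=2
  k=2: m=25, d=25, a=2
  k=3: m=25, d=31, a=2
  k=4: m=37, d=1, a=74
d=1 and a=2a₀=74 at k=4, so the next step gives (m, d) = (37, 31) again — its k=1 value — and the period has length 4.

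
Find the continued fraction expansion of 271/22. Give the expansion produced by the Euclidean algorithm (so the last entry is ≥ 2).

271 = 12·22 + 7
22 = 3·7 + 1
7 = 7·1 + 0  (stop)
So 271/22 = [12; 3, 7].

[12; 3, 7]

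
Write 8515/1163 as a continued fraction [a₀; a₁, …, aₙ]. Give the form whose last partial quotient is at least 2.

[7; 3, 9, 8, 5]

8515 = 7×1163 + 374
1163 = 3×374 + 41
374 = 9×41 + 5
41 = 8×5 + 1
5 = 5×1 + 0  (stop)
So 8515/1163 = [7; 3, 9, 8, 5].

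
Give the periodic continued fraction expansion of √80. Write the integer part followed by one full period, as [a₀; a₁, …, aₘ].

a₀ = ⌊√80⌋ = 8.
With m₀=0, d₀=1 and mₖ₊₁ = dₖaₖ − mₖ, dₖ₊₁ = (n − mₖ₊₁²)/dₖ, aₖ₊₁ = ⌊(a₀+mₖ₊₁)/dₖ₊₁⌋:
  k=1: m=8, d=16, a=1
  k=2: m=8, d=1, a=16
d=1 and a=2a₀=16 at k=2, so the next step gives (m, d) = (8, 16) again — its k=1 value — and the period has length 2.

[8; 1, 16]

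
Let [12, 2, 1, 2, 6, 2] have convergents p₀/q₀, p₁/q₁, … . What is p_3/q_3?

99/8

Using pₖ = aₖpₖ₋₁ + pₖ₋₂, qₖ = aₖqₖ₋₁ + qₖ₋₂ (with p₋₁=1, p₋₂=0, q₋₁=0, q₋₂=1):
  k=0: a=12, p=12, q=1
  k=1: a=2, p=25, q=2
  k=2: a=1, p=37, q=3
  k=3: a=2, p=99, q=8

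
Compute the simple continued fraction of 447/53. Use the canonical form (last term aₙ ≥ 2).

447 = 8×53 + 23
53 = 2×23 + 7
23 = 3×7 + 2
7 = 3×2 + 1
2 = 2×1 + 0  (stop)
So 447/53 = [8; 2, 3, 3, 2].

[8; 2, 3, 3, 2]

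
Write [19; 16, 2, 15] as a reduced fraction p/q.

Using pₖ = aₖpₖ₋₁ + pₖ₋₂ and qₖ = aₖqₖ₋₁ + qₖ₋₂:
  k=0: a=19, p=19, q=1
  k=1: a=16, p=305, q=16
  k=2: a=2, p=629, q=33
  k=3: a=15, p=9740, q=511

9740/511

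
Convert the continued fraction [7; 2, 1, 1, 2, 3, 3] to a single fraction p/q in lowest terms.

Fold from the inside: start with 3/1.
  3 + 1/3 = 10/3
  2 + 3/10 = 23/10
  1 + 10/23 = 33/23
  1 + 23/33 = 56/33
  2 + 33/56 = 145/56
  7 + 56/145 = 1071/145

1071/145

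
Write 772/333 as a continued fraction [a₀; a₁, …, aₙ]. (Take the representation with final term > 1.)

[2; 3, 7, 15]

772 = 2·333 + 106
333 = 3·106 + 15
106 = 7·15 + 1
15 = 15·1 + 0  (stop)
So 772/333 = [2; 3, 7, 15].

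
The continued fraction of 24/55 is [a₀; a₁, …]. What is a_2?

3

24 = 0·55 + 24   →  a_0 = 0
55 = 2·24 + 7   →  a_1 = 2
24 = 3·7 + 3   →  a_2 = 3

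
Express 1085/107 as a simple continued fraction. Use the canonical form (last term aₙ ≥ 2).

1085 = 10×107 + 15
107 = 7×15 + 2
15 = 7×2 + 1
2 = 2×1 + 0  (stop)
So 1085/107 = [10; 7, 7, 2].

[10; 7, 7, 2]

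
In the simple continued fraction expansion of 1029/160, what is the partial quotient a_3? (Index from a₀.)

7

1029 = 6·160 + 69   →  a_0 = 6
160 = 2·69 + 22   →  a_1 = 2
69 = 3·22 + 3   →  a_2 = 3
22 = 7·3 + 1   →  a_3 = 7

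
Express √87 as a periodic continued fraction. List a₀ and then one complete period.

[9; 3, 18]

a₀ = ⌊√87⌋ = 9.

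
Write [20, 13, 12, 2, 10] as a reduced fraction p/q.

Using pₖ = aₖpₖ₋₁ + pₖ₋₂ and qₖ = aₖqₖ₋₁ + qₖ₋₂:
  k=0: a=20, p=20, q=1
  k=1: a=13, p=261, q=13
  k=2: a=12, p=3152, q=157
  k=3: a=2, p=6565, q=327
  k=4: a=10, p=68802, q=3427

68802/3427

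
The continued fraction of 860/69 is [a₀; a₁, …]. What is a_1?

860 = 12·69 + 32   →  a_0 = 12
69 = 2·32 + 5   →  a_1 = 2

2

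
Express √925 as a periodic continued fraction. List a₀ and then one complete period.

a₀ = ⌊√925⌋ = 30.
With m₀=0, d₀=1 and mₖ₊₁ = dₖaₖ − mₖ, dₖ₊₁ = (n − mₖ₊₁²)/dₖ, aₖ₊₁ = ⌊(a₀+mₖ₊₁)/dₖ₊₁⌋:
  k=1: m=30, d=25, a=2
  k=2: m=20, d=21, a=2
  k=3: m=22, d=21, a=2
  k=4: m=20, d=25, a=2
  k=5: m=30, d=1, a=60
d=1 and a=2a₀=60 at k=5, so the next step gives (m, d) = (30, 25) again — its k=1 value — and the period has length 5.

[30; 2, 2, 2, 2, 60]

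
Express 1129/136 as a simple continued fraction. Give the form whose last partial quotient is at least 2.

1129 = 8*136 + 41
136 = 3*41 + 13
41 = 3*13 + 2
13 = 6*2 + 1
2 = 2*1 + 0  (stop)
So 1129/136 = [8; 3, 3, 6, 2].

[8; 3, 3, 6, 2]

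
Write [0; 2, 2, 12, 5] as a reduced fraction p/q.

127/315

Using pₖ = aₖpₖ₋₁ + pₖ₋₂ and qₖ = aₖqₖ₋₁ + qₖ₋₂:
  k=0: a=0, p=0, q=1
  k=1: a=2, p=1, q=2
  k=2: a=2, p=2, q=5
  k=3: a=12, p=25, q=62
  k=4: a=5, p=127, q=315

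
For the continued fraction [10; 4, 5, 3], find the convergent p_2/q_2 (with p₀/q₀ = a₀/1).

215/21

Using pₖ = aₖpₖ₋₁ + pₖ₋₂, qₖ = aₖqₖ₋₁ + qₖ₋₂ (with p₋₁=1, p₋₂=0, q₋₁=0, q₋₂=1):
  k=0: a=10, p=10, q=1
  k=1: a=4, p=41, q=4
  k=2: a=5, p=215, q=21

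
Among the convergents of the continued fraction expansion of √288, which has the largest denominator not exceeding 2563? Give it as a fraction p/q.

√288 = [16; 1, 32, …] (period length 2).
Convergents:
  p_0/q_0 = 16/1
  p_1/q_1 = 17/1
  p_2/q_2 = 560/33
  p_3/q_3 = 577/34
  p_4/q_4 = 19024/1121
  p_5/q_5 = 19601/1155
  p_6/q_6 = 646256/38081
q_5 = 1155 ≤ 2563 < 38081 = q_6, so the answer is 19601/1155.

19601/1155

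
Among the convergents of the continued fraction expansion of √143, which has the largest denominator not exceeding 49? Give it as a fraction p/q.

√143 = [11; 1, 22, …] (period length 2).
Convergents:
  p_0/q_0 = 11/1
  p_1/q_1 = 12/1
  p_2/q_2 = 275/23
  p_3/q_3 = 287/24
  p_4/q_4 = 6589/551
q_3 = 24 ≤ 49 < 551 = q_4, so the answer is 287/24.

287/24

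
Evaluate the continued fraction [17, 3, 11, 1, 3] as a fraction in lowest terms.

2512/145

Using pₖ = aₖpₖ₋₁ + pₖ₋₂ and qₖ = aₖqₖ₋₁ + qₖ₋₂:
  k=0: a=17, p=17, q=1
  k=1: a=3, p=52, q=3
  k=2: a=11, p=589, q=34
  k=3: a=1, p=641, q=37
  k=4: a=3, p=2512, q=145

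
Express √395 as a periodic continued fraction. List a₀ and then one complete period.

[19; 1, 6, 1, 38]

a₀ = ⌊√395⌋ = 19.
With m₀=0, d₀=1 and mₖ₊₁ = dₖaₖ − mₖ, dₖ₊₁ = (n − mₖ₊₁²)/dₖ, aₖ₊₁ = ⌊(a₀+mₖ₊₁)/dₖ₊₁⌋:
  k=1: m=19, d=34, a=1
  k=2: m=15, d=5, a=6
  k=3: m=15, d=34, a=1
  k=4: m=19, d=1, a=38
d=1 and a=2a₀=38 at k=4, so the next step gives (m, d) = (19, 34) again — its k=1 value — and the period has length 4.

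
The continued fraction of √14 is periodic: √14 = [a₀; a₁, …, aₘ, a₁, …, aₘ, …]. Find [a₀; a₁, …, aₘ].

[3; 1, 2, 1, 6]

a₀ = ⌊√14⌋ = 3.
With m₀=0, d₀=1 and mₖ₊₁ = dₖaₖ − mₖ, dₖ₊₁ = (n − mₖ₊₁²)/dₖ, aₖ₊₁ = ⌊(a₀+mₖ₊₁)/dₖ₊₁⌋:
  k=1: m=3, d=5, a=1
  k=2: m=2, d=2, a=2
  k=3: m=2, d=5, a=1
  k=4: m=3, d=1, a=6
d=1 and a=2a₀=6 at k=4, so the next step gives (m, d) = (3, 5) again — its k=1 value — and the period has length 4.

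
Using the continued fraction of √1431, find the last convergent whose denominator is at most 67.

√1431 = [37; 1, 4, 1, 4, 1, 74, …] (period length 6).
Convergents:
  p_0/q_0 = 37/1
  p_1/q_1 = 38/1
  p_2/q_2 = 189/5
  p_3/q_3 = 227/6
  p_4/q_4 = 1097/29
  p_5/q_5 = 1324/35
  p_6/q_6 = 99073/2619
q_5 = 35 ≤ 67 < 2619 = q_6, so the answer is 1324/35.

1324/35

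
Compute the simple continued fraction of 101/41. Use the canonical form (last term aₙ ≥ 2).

101 = 2×41 + 19
41 = 2×19 + 3
19 = 6×3 + 1
3 = 3×1 + 0  (stop)
So 101/41 = [2; 2, 6, 3].

[2; 2, 6, 3]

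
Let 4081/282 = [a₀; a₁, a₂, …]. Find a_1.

2

4081 = 14·282 + 133   →  a_0 = 14
282 = 2·133 + 16   →  a_1 = 2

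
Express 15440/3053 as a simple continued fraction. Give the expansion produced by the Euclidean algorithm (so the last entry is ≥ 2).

15440 = 5·3053 + 175
3053 = 17·175 + 78
175 = 2·78 + 19
78 = 4·19 + 2
19 = 9·2 + 1
2 = 2·1 + 0  (stop)
So 15440/3053 = [5; 17, 2, 4, 9, 2].

[5; 17, 2, 4, 9, 2]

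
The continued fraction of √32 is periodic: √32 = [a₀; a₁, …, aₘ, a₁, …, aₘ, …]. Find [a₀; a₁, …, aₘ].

[5; 1, 1, 1, 10]

a₀ = ⌊√32⌋ = 5.
With m₀=0, d₀=1 and mₖ₊₁ = dₖaₖ − mₖ, dₖ₊₁ = (n − mₖ₊₁²)/dₖ, aₖ₊₁ = ⌊(a₀+mₖ₊₁)/dₖ₊₁⌋:
  k=1: m=5, d=7, a=1
  k=2: m=2, d=4, a=1
  k=3: m=2, d=7, a=1
  k=4: m=5, d=1, a=10
d=1 and a=2a₀=10 at k=4, so the next step gives (m, d) = (5, 7) again — its k=1 value — and the period has length 4.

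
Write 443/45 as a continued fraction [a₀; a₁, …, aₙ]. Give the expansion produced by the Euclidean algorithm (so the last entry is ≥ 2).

443 = 9*45 + 38
45 = 1*38 + 7
38 = 5*7 + 3
7 = 2*3 + 1
3 = 3*1 + 0  (stop)
So 443/45 = [9; 1, 5, 2, 3].

[9; 1, 5, 2, 3]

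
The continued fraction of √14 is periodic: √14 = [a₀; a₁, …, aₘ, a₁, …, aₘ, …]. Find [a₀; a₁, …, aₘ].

a₀ = ⌊√14⌋ = 3.
With m₀=0, d₀=1 and mₖ₊₁ = dₖaₖ − mₖ, dₖ₊₁ = (n − mₖ₊₁²)/dₖ, aₖ₊₁ = ⌊(a₀+mₖ₊₁)/dₖ₊₁⌋:
  k=1: m=3, d=5, a=1
  k=2: m=2, d=2, a=2
  k=3: m=2, d=5, a=1
  k=4: m=3, d=1, a=6
d=1 and a=2a₀=6 at k=4, so the next step gives (m, d) = (3, 5) again — its k=1 value — and the period has length 4.

[3; 1, 2, 1, 6]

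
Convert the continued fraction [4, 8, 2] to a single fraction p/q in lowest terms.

70/17

Fold from the inside: start with 2/1.
  8 + 1/2 = 17/2
  4 + 2/17 = 70/17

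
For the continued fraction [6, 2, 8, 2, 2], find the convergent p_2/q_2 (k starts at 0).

110/17

Using pₖ = aₖpₖ₋₁ + pₖ₋₂, qₖ = aₖqₖ₋₁ + qₖ₋₂ (with p₋₁=1, p₋₂=0, q₋₁=0, q₋₂=1):
  k=0: a=6, p=6, q=1
  k=1: a=2, p=13, q=2
  k=2: a=8, p=110, q=17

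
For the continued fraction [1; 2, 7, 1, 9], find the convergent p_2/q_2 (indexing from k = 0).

Using pₖ = aₖpₖ₋₁ + pₖ₋₂, qₖ = aₖqₖ₋₁ + qₖ₋₂ (with p₋₁=1, p₋₂=0, q₋₁=0, q₋₂=1):
  k=0: a=1, p=1, q=1
  k=1: a=2, p=3, q=2
  k=2: a=7, p=22, q=15

22/15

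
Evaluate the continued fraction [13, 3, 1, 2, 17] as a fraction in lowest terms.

Using pₖ = aₖpₖ₋₁ + pₖ₋₂ and qₖ = aₖqₖ₋₁ + qₖ₋₂:
  k=0: a=13, p=13, q=1
  k=1: a=3, p=40, q=3
  k=2: a=1, p=53, q=4
  k=3: a=2, p=146, q=11
  k=4: a=17, p=2535, q=191

2535/191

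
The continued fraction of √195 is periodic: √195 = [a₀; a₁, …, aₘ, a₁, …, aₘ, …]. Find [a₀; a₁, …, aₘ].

[13; 1, 26]

a₀ = ⌊√195⌋ = 13.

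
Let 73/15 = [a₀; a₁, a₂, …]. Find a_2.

73 = 4·15 + 13   →  a_0 = 4
15 = 1·13 + 2   →  a_1 = 1
13 = 6·2 + 1   →  a_2 = 6

6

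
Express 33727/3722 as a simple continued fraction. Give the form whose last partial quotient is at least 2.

33727 = 9·3722 + 229
3722 = 16·229 + 58
229 = 3·58 + 55
58 = 1·55 + 3
55 = 18·3 + 1
3 = 3·1 + 0  (stop)
So 33727/3722 = [9; 16, 3, 1, 18, 3].

[9; 16, 3, 1, 18, 3]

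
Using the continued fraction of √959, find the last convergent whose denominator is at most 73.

960/31

√959 = [30; 1, 29, 1, 60, …] (period length 4).
Convergents:
  p_0/q_0 = 30/1
  p_1/q_1 = 31/1
  p_2/q_2 = 929/30
  p_3/q_3 = 960/31
  p_4/q_4 = 58529/1890
q_3 = 31 ≤ 73 < 1890 = q_4, so the answer is 960/31.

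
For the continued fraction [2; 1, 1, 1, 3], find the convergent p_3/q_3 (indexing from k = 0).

8/3

Using pₖ = aₖpₖ₋₁ + pₖ₋₂, qₖ = aₖqₖ₋₁ + qₖ₋₂ (with p₋₁=1, p₋₂=0, q₋₁=0, q₋₂=1):
  k=0: a=2, p=2, q=1
  k=1: a=1, p=3, q=1
  k=2: a=1, p=5, q=2
  k=3: a=1, p=8, q=3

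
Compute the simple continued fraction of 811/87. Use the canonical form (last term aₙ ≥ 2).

[9; 3, 9, 3]

811 = 9×87 + 28
87 = 3×28 + 3
28 = 9×3 + 1
3 = 3×1 + 0  (stop)
So 811/87 = [9; 3, 9, 3].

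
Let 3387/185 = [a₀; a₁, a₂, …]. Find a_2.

4

3387 = 18·185 + 57   →  a_0 = 18
185 = 3·57 + 14   →  a_1 = 3
57 = 4·14 + 1   →  a_2 = 4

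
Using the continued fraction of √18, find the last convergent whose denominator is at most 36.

√18 = [4; 4, 8, …] (period length 2).
Convergents:
  p_0/q_0 = 4/1
  p_1/q_1 = 17/4
  p_2/q_2 = 140/33
  p_3/q_3 = 577/136
q_2 = 33 ≤ 36 < 136 = q_3, so the answer is 140/33.

140/33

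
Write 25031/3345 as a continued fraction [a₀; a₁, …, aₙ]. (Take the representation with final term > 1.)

25031 = 7·3345 + 1616
3345 = 2·1616 + 113
1616 = 14·113 + 34
113 = 3·34 + 11
34 = 3·11 + 1
11 = 11·1 + 0  (stop)
So 25031/3345 = [7; 2, 14, 3, 3, 11].

[7; 2, 14, 3, 3, 11]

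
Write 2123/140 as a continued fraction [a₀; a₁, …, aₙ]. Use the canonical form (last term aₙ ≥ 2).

2123 = 15×140 + 23
140 = 6×23 + 2
23 = 11×2 + 1
2 = 2×1 + 0  (stop)
So 2123/140 = [15; 6, 11, 2].

[15; 6, 11, 2]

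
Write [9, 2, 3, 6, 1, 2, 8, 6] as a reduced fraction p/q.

Using pₖ = aₖpₖ₋₁ + pₖ₋₂ and qₖ = aₖqₖ₋₁ + qₖ₋₂:
  k=0: a=9, p=9, q=1
  k=1: a=2, p=19, q=2
  k=2: a=3, p=66, q=7
  k=3: a=6, p=415, q=44
  k=4: a=1, p=481, q=51
  k=5: a=2, p=1377, q=146
  k=6: a=8, p=11497, q=1219
  k=7: a=6, p=70359, q=7460

70359/7460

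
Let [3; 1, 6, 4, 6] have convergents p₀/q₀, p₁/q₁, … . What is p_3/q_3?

Using pₖ = aₖpₖ₋₁ + pₖ₋₂, qₖ = aₖqₖ₋₁ + qₖ₋₂ (with p₋₁=1, p₋₂=0, q₋₁=0, q₋₂=1):
  k=0: a=3, p=3, q=1
  k=1: a=1, p=4, q=1
  k=2: a=6, p=27, q=7
  k=3: a=4, p=112, q=29

112/29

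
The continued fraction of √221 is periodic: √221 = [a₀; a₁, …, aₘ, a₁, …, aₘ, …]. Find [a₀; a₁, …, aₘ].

a₀ = ⌊√221⌋ = 14.
With m₀=0, d₀=1 and mₖ₊₁ = dₖaₖ − mₖ, dₖ₊₁ = (n − mₖ₊₁²)/dₖ, aₖ₊₁ = ⌊(a₀+mₖ₊₁)/dₖ₊₁⌋:
  k=1: m=14, d=25, a=1
  k=2: m=11, d=4, a=6
  k=3: m=13, d=13, a=2
  k=4: m=13, d=4, a=6
  k=5: m=11, d=25, a=1
  k=6: m=14, d=1, a=28
d=1 and a=2a₀=28 at k=6, so the next step gives (m, d) = (14, 25) again — its k=1 value — and the period has length 6.

[14; 1, 6, 2, 6, 1, 28]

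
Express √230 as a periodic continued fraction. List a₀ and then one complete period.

[15; 6, 30]

a₀ = ⌊√230⌋ = 15.
With m₀=0, d₀=1 and mₖ₊₁ = dₖaₖ − mₖ, dₖ₊₁ = (n − mₖ₊₁²)/dₖ, aₖ₊₁ = ⌊(a₀+mₖ₊₁)/dₖ₊₁⌋:
  k=1: m=15, d=5, a=6
  k=2: m=15, d=1, a=30
d=1 and a=2a₀=30 at k=2, so the next step gives (m, d) = (15, 5) again — its k=1 value — and the period has length 2.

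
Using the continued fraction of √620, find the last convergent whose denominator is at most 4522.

111576/4481

√620 = [24; 1, 8, 1, 48, …] (period length 4).
Convergents:
  p_0/q_0 = 24/1
  p_1/q_1 = 25/1
  p_2/q_2 = 224/9
  p_3/q_3 = 249/10
  p_4/q_4 = 12176/489
  p_5/q_5 = 12425/499
  p_6/q_6 = 111576/4481
  p_7/q_7 = 124001/4980
q_6 = 4481 ≤ 4522 < 4980 = q_7, so the answer is 111576/4481.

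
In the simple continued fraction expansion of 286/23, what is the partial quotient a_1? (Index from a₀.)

2

286 = 12·23 + 10   →  a_0 = 12
23 = 2·10 + 3   →  a_1 = 2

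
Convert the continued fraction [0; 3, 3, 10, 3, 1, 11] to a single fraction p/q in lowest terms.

1493/4961

Fold from the inside: start with 11/1.
  1 + 1/11 = 12/11
  3 + 11/12 = 47/12
  10 + 12/47 = 482/47
  3 + 47/482 = 1493/482
  3 + 482/1493 = 4961/1493
  0 + 1493/4961 = 1493/4961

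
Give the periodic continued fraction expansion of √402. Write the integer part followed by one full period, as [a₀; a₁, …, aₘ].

[20; 20, 40]

a₀ = ⌊√402⌋ = 20.
With m₀=0, d₀=1 and mₖ₊₁ = dₖaₖ − mₖ, dₖ₊₁ = (n − mₖ₊₁²)/dₖ, aₖ₊₁ = ⌊(a₀+mₖ₊₁)/dₖ₊₁⌋:
  k=1: m=20, d=2, a=20
  k=2: m=20, d=1, a=40
d=1 and a=2a₀=40 at k=2, so the next step gives (m, d) = (20, 2) again — its k=1 value — and the period has length 2.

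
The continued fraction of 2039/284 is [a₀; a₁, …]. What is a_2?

2039 = 7·284 + 51   →  a_0 = 7
284 = 5·51 + 29   →  a_1 = 5
51 = 1·29 + 22   →  a_2 = 1

1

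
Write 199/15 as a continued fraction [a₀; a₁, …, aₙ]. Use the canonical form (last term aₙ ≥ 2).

199 = 13×15 + 4
15 = 3×4 + 3
4 = 1×3 + 1
3 = 3×1 + 0  (stop)
So 199/15 = [13; 3, 1, 3].

[13; 3, 1, 3]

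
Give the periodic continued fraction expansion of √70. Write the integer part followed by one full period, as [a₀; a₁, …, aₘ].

a₀ = ⌊√70⌋ = 8.
With m₀=0, d₀=1 and mₖ₊₁ = dₖaₖ − mₖ, dₖ₊₁ = (n − mₖ₊₁²)/dₖ, aₖ₊₁ = ⌊(a₀+mₖ₊₁)/dₖ₊₁⌋:
  k=1: m=8, d=6, a=2
  k=2: m=4, d=9, a=1
  k=3: m=5, d=5, a=2
  k=4: m=5, d=9, a=1
  k=5: m=4, d=6, a=2
  k=6: m=8, d=1, a=16
d=1 and a=2a₀=16 at k=6, so the next step gives (m, d) = (8, 6) again — its k=1 value — and the period has length 6.

[8; 2, 1, 2, 1, 2, 16]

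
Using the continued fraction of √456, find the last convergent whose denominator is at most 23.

√456 = [21; 2, 1, 4, 1, 2, 42, …] (period length 6).
Convergents:
  p_0/q_0 = 21/1
  p_1/q_1 = 43/2
  p_2/q_2 = 64/3
  p_3/q_3 = 299/14
  p_4/q_4 = 363/17
  p_5/q_5 = 1025/48
q_4 = 17 ≤ 23 < 48 = q_5, so the answer is 363/17.

363/17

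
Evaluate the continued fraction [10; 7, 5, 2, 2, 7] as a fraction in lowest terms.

Fold from the inside: start with 7/1.
  2 + 1/7 = 15/7
  2 + 7/15 = 37/15
  5 + 15/37 = 200/37
  7 + 37/200 = 1437/200
  10 + 200/1437 = 14570/1437

14570/1437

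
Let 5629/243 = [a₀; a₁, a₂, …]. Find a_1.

6

5629 = 23·243 + 40   →  a_0 = 23
243 = 6·40 + 3   →  a_1 = 6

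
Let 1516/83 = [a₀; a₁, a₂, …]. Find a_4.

2

1516 = 18·83 + 22   →  a_0 = 18
83 = 3·22 + 17   →  a_1 = 3
22 = 1·17 + 5   →  a_2 = 1
17 = 3·5 + 2   →  a_3 = 3
5 = 2·2 + 1   →  a_4 = 2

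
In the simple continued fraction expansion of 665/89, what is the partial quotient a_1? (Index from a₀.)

2

665 = 7·89 + 42   →  a_0 = 7
89 = 2·42 + 5   →  a_1 = 2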